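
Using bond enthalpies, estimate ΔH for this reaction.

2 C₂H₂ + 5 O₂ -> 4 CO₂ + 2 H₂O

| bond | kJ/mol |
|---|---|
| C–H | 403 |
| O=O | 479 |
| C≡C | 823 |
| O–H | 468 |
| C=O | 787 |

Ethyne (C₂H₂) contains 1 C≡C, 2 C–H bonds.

ΔH ≈ −2515 kJ

Bonds broken (reactants):
  C≡C: 2 × 823 = 1646
  C–H: 4 × 403 = 1612
  O=O: 5 × 479 = 2395
  Σ(broken) = 5653 kJ
Bonds formed (products):
  C=O: 8 × 787 = 6296
  O–H: 4 × 468 = 1872
  Σ(formed) = 8168 kJ
ΔH = Σ(broken) − Σ(formed) = 5653 − 8168 = −2515 kJ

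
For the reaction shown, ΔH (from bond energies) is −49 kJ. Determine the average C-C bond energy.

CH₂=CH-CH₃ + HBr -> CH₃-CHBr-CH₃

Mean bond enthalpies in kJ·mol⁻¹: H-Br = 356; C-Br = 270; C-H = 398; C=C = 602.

Let D be the C-C bond energy.
Σ(broken) = 1×D + 6×398 + 1×602 + 1×356 = 3346 + D
Σ(formed) = 1×270 + 2×D + 7×398 = 3056 + 2D
ΔH = Σ(broken) − Σ(formed) = (3346 + D) − (3056 + 2D) = +290 − D
Setting this equal to −49 kJ gives D = 339 kJ/mol.

D(C-C) ≈ 339 kJ/mol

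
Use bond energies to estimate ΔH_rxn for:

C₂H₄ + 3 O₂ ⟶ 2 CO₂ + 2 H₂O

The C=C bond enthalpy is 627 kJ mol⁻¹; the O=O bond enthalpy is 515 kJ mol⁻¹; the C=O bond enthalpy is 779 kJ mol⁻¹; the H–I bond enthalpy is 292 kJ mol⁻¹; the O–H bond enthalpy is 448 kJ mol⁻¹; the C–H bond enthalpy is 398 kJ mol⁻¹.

ΔH ≈ −1144 kJ

Bonds broken (reactants):
  C–H: 4 × 398 = 1592
  C=C: 1 × 627 = 627
  O=O: 3 × 515 = 1545
  Σ(broken) = 3764 kJ
Bonds formed (products):
  C=O: 4 × 779 = 3116
  O–H: 4 × 448 = 1792
  Σ(formed) = 4908 kJ
ΔH = Σ(broken) − Σ(formed) = 3764 − 4908 = −1144 kJ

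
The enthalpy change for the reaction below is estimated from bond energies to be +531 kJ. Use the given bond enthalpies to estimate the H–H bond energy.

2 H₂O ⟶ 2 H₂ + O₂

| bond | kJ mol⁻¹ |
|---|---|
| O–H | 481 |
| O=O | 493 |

D(H–H) ≈ 450 kJ/mol

Let D be the H–H bond energy.
Σ(broken) = 4×481 = 1924
Σ(formed) = 2×D + 1×493 = 493 + 2D
ΔH = Σ(broken) − Σ(formed) = (1924) − (493 + 2D) = +1431 − 2D
Setting this equal to +531 kJ gives 2D = 900, so D = 450 kJ/mol.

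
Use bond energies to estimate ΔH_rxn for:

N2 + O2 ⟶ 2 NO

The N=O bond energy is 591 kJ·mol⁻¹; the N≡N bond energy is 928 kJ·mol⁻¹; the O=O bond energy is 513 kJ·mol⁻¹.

ΔH ≈ +259 kJ

Bonds broken (reactants):
  N≡N: 1 × 928 = 928
  O=O: 1 × 513 = 513
  Σ(broken) = 1441 kJ
Bonds formed (products):
  N=O: 2 × 591 = 1182
  Σ(formed) = 1182 kJ
ΔH = Σ(broken) − Σ(formed) = 1441 − 1182 = +259 kJ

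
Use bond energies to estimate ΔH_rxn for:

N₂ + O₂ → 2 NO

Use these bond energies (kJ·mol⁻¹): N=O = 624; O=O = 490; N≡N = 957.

ΔH ≈ +199 kJ

Bonds broken (reactants):
  N≡N: 1 × 957 = 957
  O=O: 1 × 490 = 490
  Σ(broken) = 1447 kJ
Bonds formed (products):
  N=O: 2 × 624 = 1248
  Σ(formed) = 1248 kJ
ΔH = Σ(broken) − Σ(formed) = 1447 − 1248 = +199 kJ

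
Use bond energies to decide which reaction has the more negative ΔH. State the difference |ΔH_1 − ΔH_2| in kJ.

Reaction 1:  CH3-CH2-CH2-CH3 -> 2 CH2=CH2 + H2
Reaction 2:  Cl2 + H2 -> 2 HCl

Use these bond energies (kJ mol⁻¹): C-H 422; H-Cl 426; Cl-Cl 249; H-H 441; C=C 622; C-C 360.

Reaction 2, by 401 kJ

Reaction 1:
  Bonds broken (reactants):
    C-C: 3 × 360 = 1080
    C-H: 10 × 422 = 4220
    Σ(broken) = 5300 kJ
  Bonds formed (products):
    C-H: 8 × 422 = 3376
    C=C: 2 × 622 = 1244
    H-H: 1 × 441 = 441
    Σ(formed) = 5061 kJ
  ΔH_1 = 5300 − 5061 = +239 kJ
Reaction 2:
  Bonds broken (reactants):
    Cl-Cl: 1 × 249 = 249
    H-H: 1 × 441 = 441
    Σ(broken) = 690 kJ
  Bonds formed (products):
    H-Cl: 2 × 426 = 852
    Σ(formed) = 852 kJ
  ΔH_2 = 690 − 852 = −162 kJ
ΔH_1 − ΔH_2 = +401 kJ, so reaction 2 has the more negative ΔH; |ΔH_1 − ΔH_2| = 401 kJ.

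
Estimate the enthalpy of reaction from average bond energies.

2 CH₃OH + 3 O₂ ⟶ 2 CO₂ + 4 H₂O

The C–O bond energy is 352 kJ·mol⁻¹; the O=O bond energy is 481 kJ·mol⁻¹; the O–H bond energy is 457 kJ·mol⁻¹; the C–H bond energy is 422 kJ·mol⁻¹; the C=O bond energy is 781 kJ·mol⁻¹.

Bonds broken (reactants):
  C–H: 6 × 422 = 2532
  C–O: 2 × 352 = 704
  O–H: 2 × 457 = 914
  O=O: 3 × 481 = 1443
  Σ(broken) = 5593 kJ
Bonds formed (products):
  C=O: 4 × 781 = 3124
  O–H: 8 × 457 = 3656
  Σ(formed) = 6780 kJ
ΔH = Σ(broken) − Σ(formed) = 5593 − 6780 = −1187 kJ

ΔH ≈ −1187 kJ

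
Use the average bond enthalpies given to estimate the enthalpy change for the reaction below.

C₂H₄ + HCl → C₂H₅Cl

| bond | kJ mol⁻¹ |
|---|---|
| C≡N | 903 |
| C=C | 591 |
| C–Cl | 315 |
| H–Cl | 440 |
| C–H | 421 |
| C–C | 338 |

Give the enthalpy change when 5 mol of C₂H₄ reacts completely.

ΔH = −215 kJ

Bonds broken (reactants):
  C–H: 4 × 421 = 1684
  C=C: 1 × 591 = 591
  H–Cl: 1 × 440 = 440
  Σ(broken) = 2715 kJ
Bonds formed (products):
  C–C: 1 × 338 = 338
  C–Cl: 1 × 315 = 315
  C–H: 5 × 421 = 2105
  Σ(formed) = 2758 kJ
ΔH = Σ(broken) − Σ(formed) = 2715 − 2758 = −43 kJ
For 5× the reaction as written: 5 × (−43) = −215 kJ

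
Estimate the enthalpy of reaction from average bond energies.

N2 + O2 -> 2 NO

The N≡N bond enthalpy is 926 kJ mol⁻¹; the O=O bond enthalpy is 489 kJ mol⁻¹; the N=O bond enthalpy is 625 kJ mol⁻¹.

ΔH ≈ +165 kJ

Bonds broken (reactants):
  N≡N: 1 × 926 = 926
  O=O: 1 × 489 = 489
  Σ(broken) = 1415 kJ
Bonds formed (products):
  N=O: 2 × 625 = 1250
  Σ(formed) = 1250 kJ
ΔH = Σ(broken) − Σ(formed) = 1415 − 1250 = +165 kJ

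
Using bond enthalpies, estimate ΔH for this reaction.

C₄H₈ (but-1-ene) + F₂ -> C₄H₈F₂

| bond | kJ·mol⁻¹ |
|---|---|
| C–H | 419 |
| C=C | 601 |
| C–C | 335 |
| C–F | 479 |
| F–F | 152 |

ΔH ≈ −540 kJ

Bonds broken (reactants):
  C–C: 2 × 335 = 670
  C–H: 8 × 419 = 3352
  C=C: 1 × 601 = 601
  F–F: 1 × 152 = 152
  Σ(broken) = 4775 kJ
Bonds formed (products):
  C–C: 3 × 335 = 1005
  C–F: 2 × 479 = 958
  C–H: 8 × 419 = 3352
  Σ(formed) = 5315 kJ
ΔH = Σ(broken) − Σ(formed) = 4775 − 5315 = −540 kJ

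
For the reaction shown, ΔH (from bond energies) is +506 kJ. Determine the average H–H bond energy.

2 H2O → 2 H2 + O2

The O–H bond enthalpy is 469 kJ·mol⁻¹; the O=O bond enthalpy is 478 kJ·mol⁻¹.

Let D be the H–H bond energy.
Σ(broken) = 4×469 = 1876
Σ(formed) = 2×D + 1×478 = 478 + 2D
ΔH = Σ(broken) − Σ(formed) = (1876) − (478 + 2D) = +1398 − 2D
Setting this equal to +506 kJ gives 2D = 892, so D = 446 kJ/mol.

D(H–H) ≈ 446 kJ/mol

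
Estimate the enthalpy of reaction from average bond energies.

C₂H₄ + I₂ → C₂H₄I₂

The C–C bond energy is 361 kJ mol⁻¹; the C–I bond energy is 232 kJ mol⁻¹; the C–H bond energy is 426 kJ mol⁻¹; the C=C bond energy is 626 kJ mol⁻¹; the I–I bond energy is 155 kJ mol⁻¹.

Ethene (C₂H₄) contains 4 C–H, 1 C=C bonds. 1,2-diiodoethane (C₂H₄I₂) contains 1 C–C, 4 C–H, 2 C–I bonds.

ΔH ≈ −44 kJ

Bonds broken (reactants):
  C–H: 4 × 426 = 1704
  C=C: 1 × 626 = 626
  I–I: 1 × 155 = 155
  Σ(broken) = 2485 kJ
Bonds formed (products):
  C–C: 1 × 361 = 361
  C–H: 4 × 426 = 1704
  C–I: 2 × 232 = 464
  Σ(formed) = 2529 kJ
ΔH = Σ(broken) − Σ(formed) = 2485 − 2529 = −44 kJ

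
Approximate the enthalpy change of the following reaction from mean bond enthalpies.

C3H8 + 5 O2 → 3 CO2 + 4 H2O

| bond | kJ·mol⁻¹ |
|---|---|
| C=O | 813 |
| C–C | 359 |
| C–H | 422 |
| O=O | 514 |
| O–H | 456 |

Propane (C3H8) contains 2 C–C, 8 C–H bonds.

Bonds broken (reactants):
  C–C: 2 × 359 = 718
  C–H: 8 × 422 = 3376
  O=O: 5 × 514 = 2570
  Σ(broken) = 6664 kJ
Bonds formed (products):
  C=O: 6 × 813 = 4878
  O–H: 8 × 456 = 3648
  Σ(formed) = 8526 kJ
ΔH = Σ(broken) − Σ(formed) = 6664 − 8526 = −1862 kJ

ΔH ≈ −1862 kJ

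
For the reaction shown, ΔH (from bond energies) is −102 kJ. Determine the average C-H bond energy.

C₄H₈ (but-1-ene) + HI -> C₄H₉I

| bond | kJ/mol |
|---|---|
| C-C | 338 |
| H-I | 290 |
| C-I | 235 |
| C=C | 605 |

Let D be the C-H bond energy.
Σ(broken) = 2×338 + 8×D + 1×605 + 1×290 = 1571 + 8D
Σ(formed) = 3×338 + 9×D + 1×235 = 1249 + 9D
ΔH = Σ(broken) − Σ(formed) = (1571 + 8D) − (1249 + 9D) = +322 − D
Setting this equal to −102 kJ gives D = 424 kJ/mol.

D(C-H) ≈ 424 kJ/mol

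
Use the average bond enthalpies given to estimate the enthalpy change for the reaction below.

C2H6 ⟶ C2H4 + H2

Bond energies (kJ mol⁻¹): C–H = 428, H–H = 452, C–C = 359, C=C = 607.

ΔH ≈ +156 kJ

Bonds broken (reactants):
  C–C: 1 × 359 = 359
  C–H: 6 × 428 = 2568
  Σ(broken) = 2927 kJ
Bonds formed (products):
  C–H: 4 × 428 = 1712
  C=C: 1 × 607 = 607
  H–H: 1 × 452 = 452
  Σ(formed) = 2771 kJ
ΔH = Σ(broken) − Σ(formed) = 2927 − 2771 = +156 kJ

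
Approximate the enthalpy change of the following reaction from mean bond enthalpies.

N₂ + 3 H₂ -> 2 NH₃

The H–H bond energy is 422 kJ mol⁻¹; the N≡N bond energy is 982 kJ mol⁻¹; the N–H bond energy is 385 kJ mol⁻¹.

Bonds broken (reactants):
  H–H: 3 × 422 = 1266
  N≡N: 1 × 982 = 982
  Σ(broken) = 2248 kJ
Bonds formed (products):
  N–H: 6 × 385 = 2310
  Σ(formed) = 2310 kJ
ΔH = Σ(broken) − Σ(formed) = 2248 − 2310 = −62 kJ

ΔH ≈ −62 kJ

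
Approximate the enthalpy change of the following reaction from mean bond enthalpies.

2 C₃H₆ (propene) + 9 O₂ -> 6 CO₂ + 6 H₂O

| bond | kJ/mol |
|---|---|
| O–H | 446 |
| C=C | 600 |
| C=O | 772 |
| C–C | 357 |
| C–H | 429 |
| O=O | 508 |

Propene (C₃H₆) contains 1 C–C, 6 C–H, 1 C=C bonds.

ΔH ≈ −2982 kJ

Bonds broken (reactants):
  C–C: 2 × 357 = 714
  C–H: 12 × 429 = 5148
  C=C: 2 × 600 = 1200
  O=O: 9 × 508 = 4572
  Σ(broken) = 11634 kJ
Bonds formed (products):
  C=O: 12 × 772 = 9264
  O–H: 12 × 446 = 5352
  Σ(formed) = 14616 kJ
ΔH = Σ(broken) − Σ(formed) = 11634 − 14616 = −2982 kJ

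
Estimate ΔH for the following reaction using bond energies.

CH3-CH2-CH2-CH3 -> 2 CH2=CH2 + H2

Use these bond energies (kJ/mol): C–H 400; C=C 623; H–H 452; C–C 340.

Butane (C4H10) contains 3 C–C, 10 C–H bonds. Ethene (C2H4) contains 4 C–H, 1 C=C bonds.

ΔH ≈ +122 kJ

Bonds broken (reactants):
  C–C: 3 × 340 = 1020
  C–H: 10 × 400 = 4000
  Σ(broken) = 5020 kJ
Bonds formed (products):
  C–H: 8 × 400 = 3200
  C=C: 2 × 623 = 1246
  H–H: 1 × 452 = 452
  Σ(formed) = 4898 kJ
ΔH = Σ(broken) − Σ(formed) = 5020 − 4898 = +122 kJ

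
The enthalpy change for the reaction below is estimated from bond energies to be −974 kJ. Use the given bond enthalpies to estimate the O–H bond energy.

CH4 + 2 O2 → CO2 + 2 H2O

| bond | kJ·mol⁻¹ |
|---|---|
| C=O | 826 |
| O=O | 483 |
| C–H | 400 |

Let D be the O–H bond energy.
Σ(broken) = 4×400 + 2×483 = 2566
Σ(formed) = 2×826 + 4×D = 1652 + 4D
ΔH = Σ(broken) − Σ(formed) = (2566) − (1652 + 4D) = +914 − 4D
Setting this equal to −974 kJ gives 4D = 1888, so D = 472 kJ/mol.

D(O–H) ≈ 472 kJ/mol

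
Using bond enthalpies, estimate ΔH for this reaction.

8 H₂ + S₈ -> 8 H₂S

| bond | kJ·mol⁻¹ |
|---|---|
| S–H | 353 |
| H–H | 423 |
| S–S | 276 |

ΔH ≈ −56 kJ

Bonds broken (reactants):
  H–H: 8 × 423 = 3384
  S–S: 8 × 276 = 2208
  Σ(broken) = 5592 kJ
Bonds formed (products):
  S–H: 16 × 353 = 5648
  Σ(formed) = 5648 kJ
ΔH = Σ(broken) − Σ(formed) = 5592 − 5648 = −56 kJ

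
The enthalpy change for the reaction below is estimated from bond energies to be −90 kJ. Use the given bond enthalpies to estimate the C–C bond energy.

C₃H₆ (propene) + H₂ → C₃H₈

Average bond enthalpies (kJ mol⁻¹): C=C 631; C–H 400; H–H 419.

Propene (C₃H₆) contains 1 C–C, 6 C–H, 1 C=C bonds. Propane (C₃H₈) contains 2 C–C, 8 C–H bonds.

Let D be the C–C bond energy.
Σ(broken) = 1×D + 6×400 + 1×631 + 1×419 = 3450 + D
Σ(formed) = 2×D + 8×400 = 3200 + 2D
ΔH = Σ(broken) − Σ(formed) = (3450 + D) − (3200 + 2D) = +250 − D
Setting this equal to −90 kJ gives D = 340 kJ/mol.

D(C–C) ≈ 340 kJ/mol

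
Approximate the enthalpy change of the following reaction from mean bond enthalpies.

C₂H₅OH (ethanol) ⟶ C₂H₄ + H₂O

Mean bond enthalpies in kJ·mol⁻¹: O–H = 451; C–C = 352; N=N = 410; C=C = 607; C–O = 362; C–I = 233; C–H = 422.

Bonds broken (reactants):
  C–C: 1 × 352 = 352
  C–H: 5 × 422 = 2110
  C–O: 1 × 362 = 362
  O–H: 1 × 451 = 451
  Σ(broken) = 3275 kJ
Bonds formed (products):
  C–H: 4 × 422 = 1688
  C=C: 1 × 607 = 607
  O–H: 2 × 451 = 902
  Σ(formed) = 3197 kJ
ΔH = Σ(broken) − Σ(formed) = 3275 − 3197 = +78 kJ

ΔH ≈ +78 kJ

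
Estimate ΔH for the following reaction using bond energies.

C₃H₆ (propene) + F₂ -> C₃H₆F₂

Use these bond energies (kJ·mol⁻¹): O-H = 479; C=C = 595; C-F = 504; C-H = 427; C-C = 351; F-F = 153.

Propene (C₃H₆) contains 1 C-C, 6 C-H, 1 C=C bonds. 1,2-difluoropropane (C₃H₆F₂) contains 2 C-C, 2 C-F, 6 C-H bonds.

ΔH ≈ −611 kJ

Bonds broken (reactants):
  C-C: 1 × 351 = 351
  C-H: 6 × 427 = 2562
  C=C: 1 × 595 = 595
  F-F: 1 × 153 = 153
  Σ(broken) = 3661 kJ
Bonds formed (products):
  C-C: 2 × 351 = 702
  C-F: 2 × 504 = 1008
  C-H: 6 × 427 = 2562
  Σ(formed) = 4272 kJ
ΔH = Σ(broken) − Σ(formed) = 3661 − 4272 = −611 kJ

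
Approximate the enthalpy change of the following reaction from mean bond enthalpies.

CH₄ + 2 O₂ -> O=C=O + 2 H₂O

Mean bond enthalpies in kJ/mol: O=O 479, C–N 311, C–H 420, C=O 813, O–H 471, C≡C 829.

ΔH ≈ −872 kJ

Bonds broken (reactants):
  C–H: 4 × 420 = 1680
  O=O: 2 × 479 = 958
  Σ(broken) = 2638 kJ
Bonds formed (products):
  C=O: 2 × 813 = 1626
  O–H: 4 × 471 = 1884
  Σ(formed) = 3510 kJ
ΔH = Σ(broken) − Σ(formed) = 2638 − 3510 = −872 kJ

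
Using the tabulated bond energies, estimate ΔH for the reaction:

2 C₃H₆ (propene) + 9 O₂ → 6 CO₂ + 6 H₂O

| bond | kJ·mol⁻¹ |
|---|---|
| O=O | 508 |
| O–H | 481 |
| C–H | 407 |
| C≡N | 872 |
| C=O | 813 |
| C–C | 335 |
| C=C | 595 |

ΔH ≈ −4212 kJ

Bonds broken (reactants):
  C–C: 2 × 335 = 670
  C–H: 12 × 407 = 4884
  C=C: 2 × 595 = 1190
  O=O: 9 × 508 = 4572
  Σ(broken) = 11316 kJ
Bonds formed (products):
  C=O: 12 × 813 = 9756
  O–H: 12 × 481 = 5772
  Σ(formed) = 15528 kJ
ΔH = Σ(broken) − Σ(formed) = 11316 − 15528 = −4212 kJ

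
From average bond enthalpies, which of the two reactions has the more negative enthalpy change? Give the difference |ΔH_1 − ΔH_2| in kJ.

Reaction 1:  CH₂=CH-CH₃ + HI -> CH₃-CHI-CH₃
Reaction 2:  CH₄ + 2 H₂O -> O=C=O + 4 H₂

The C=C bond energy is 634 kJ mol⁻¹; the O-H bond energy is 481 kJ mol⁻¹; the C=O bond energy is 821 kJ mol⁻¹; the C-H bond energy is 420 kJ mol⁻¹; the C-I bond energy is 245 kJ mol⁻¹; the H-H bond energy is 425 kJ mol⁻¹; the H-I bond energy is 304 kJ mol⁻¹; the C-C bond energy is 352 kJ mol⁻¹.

Reaction 1:
  Bonds broken (reactants):
    C-C: 1 × 352 = 352
    C-H: 6 × 420 = 2520
    C=C: 1 × 634 = 634
    H-I: 1 × 304 = 304
    Σ(broken) = 3810 kJ
  Bonds formed (products):
    C-C: 2 × 352 = 704
    C-H: 7 × 420 = 2940
    C-I: 1 × 245 = 245
    Σ(formed) = 3889 kJ
  ΔH_1 = 3810 − 3889 = −79 kJ
Reaction 2:
  Bonds broken (reactants):
    C-H: 4 × 420 = 1680
    O-H: 4 × 481 = 1924
    Σ(broken) = 3604 kJ
  Bonds formed (products):
    C=O: 2 × 821 = 1642
    H-H: 4 × 425 = 1700
    Σ(formed) = 3342 kJ
  ΔH_2 = 3604 − 3342 = +262 kJ
ΔH_1 − ΔH_2 = −341 kJ, so reaction 1 has the more negative ΔH; |ΔH_1 − ΔH_2| = 341 kJ.

Reaction 1, by 341 kJ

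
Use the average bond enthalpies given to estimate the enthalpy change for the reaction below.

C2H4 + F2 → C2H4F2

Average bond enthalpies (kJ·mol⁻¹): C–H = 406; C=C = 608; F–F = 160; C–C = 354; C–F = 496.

ΔH ≈ −578 kJ

Bonds broken (reactants):
  C–H: 4 × 406 = 1624
  C=C: 1 × 608 = 608
  F–F: 1 × 160 = 160
  Σ(broken) = 2392 kJ
Bonds formed (products):
  C–C: 1 × 354 = 354
  C–F: 2 × 496 = 992
  C–H: 4 × 406 = 1624
  Σ(formed) = 2970 kJ
ΔH = Σ(broken) − Σ(formed) = 2392 − 2970 = −578 kJ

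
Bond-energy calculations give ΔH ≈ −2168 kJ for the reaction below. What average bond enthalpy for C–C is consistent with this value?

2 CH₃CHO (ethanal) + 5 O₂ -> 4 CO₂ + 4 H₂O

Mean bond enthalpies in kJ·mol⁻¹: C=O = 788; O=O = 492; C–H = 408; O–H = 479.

D(C–C) ≈ 334 kJ/mol

Let D be the C–C bond energy.
Σ(broken) = 2×D + 8×408 + 2×788 + 5×492 = 7300 + 2D
Σ(formed) = 8×788 + 8×479 = 10136
ΔH = Σ(broken) − Σ(formed) = (7300 + 2D) − (10136) = −2836 + 2D
Setting this equal to −2168 kJ gives 2D = 668, so D = 334 kJ/mol.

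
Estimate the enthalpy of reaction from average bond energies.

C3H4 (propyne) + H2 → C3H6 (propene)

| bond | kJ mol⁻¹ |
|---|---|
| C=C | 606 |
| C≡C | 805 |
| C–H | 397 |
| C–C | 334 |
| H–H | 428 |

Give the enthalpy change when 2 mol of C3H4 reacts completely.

ΔH = −334 kJ

Bonds broken (reactants):
  C≡C: 1 × 805 = 805
  C–C: 1 × 334 = 334
  C–H: 4 × 397 = 1588
  H–H: 1 × 428 = 428
  Σ(broken) = 3155 kJ
Bonds formed (products):
  C–C: 1 × 334 = 334
  C–H: 6 × 397 = 2382
  C=C: 1 × 606 = 606
  Σ(formed) = 3322 kJ
ΔH = Σ(broken) − Σ(formed) = 3155 − 3322 = −167 kJ
For 2× the reaction as written: 2 × (−167) = −334 kJ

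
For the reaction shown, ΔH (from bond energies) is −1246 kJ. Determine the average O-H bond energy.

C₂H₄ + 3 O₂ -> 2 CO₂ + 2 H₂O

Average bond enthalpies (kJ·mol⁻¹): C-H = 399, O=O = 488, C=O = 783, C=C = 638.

D(O-H) ≈ 453 kJ/mol

Let D be the O-H bond energy.
Σ(broken) = 4×399 + 1×638 + 3×488 = 3698
Σ(formed) = 4×783 + 4×D = 3132 + 4D
ΔH = Σ(broken) − Σ(formed) = (3698) − (3132 + 4D) = +566 − 4D
Setting this equal to −1246 kJ gives 4D = 1812, so D = 453 kJ/mol.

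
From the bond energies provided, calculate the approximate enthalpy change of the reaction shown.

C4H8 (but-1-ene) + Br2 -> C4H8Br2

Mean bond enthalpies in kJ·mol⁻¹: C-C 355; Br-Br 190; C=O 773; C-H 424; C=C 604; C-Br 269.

ΔH ≈ −99 kJ

Bonds broken (reactants):
  Br-Br: 1 × 190 = 190
  C-C: 2 × 355 = 710
  C-H: 8 × 424 = 3392
  C=C: 1 × 604 = 604
  Σ(broken) = 4896 kJ
Bonds formed (products):
  C-Br: 2 × 269 = 538
  C-C: 3 × 355 = 1065
  C-H: 8 × 424 = 3392
  Σ(formed) = 4995 kJ
ΔH = Σ(broken) − Σ(formed) = 4896 − 4995 = −99 kJ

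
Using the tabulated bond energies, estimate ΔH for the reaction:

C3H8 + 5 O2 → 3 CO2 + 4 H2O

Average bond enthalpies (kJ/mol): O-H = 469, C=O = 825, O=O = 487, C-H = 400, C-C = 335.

ΔH ≈ −2397 kJ

Bonds broken (reactants):
  C-C: 2 × 335 = 670
  C-H: 8 × 400 = 3200
  O=O: 5 × 487 = 2435
  Σ(broken) = 6305 kJ
Bonds formed (products):
  C=O: 6 × 825 = 4950
  O-H: 8 × 469 = 3752
  Σ(formed) = 8702 kJ
ΔH = Σ(broken) − Σ(formed) = 6305 − 8702 = −2397 kJ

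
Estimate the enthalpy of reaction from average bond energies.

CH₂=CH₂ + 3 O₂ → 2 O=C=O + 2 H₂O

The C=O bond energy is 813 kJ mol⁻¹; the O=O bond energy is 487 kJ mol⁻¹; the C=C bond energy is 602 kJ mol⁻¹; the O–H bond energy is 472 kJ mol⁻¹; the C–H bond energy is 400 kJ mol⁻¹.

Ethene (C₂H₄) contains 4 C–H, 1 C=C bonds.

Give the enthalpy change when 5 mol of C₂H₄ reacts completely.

Bonds broken (reactants):
  C–H: 4 × 400 = 1600
  C=C: 1 × 602 = 602
  O=O: 3 × 487 = 1461
  Σ(broken) = 3663 kJ
Bonds formed (products):
  C=O: 4 × 813 = 3252
  O–H: 4 × 472 = 1888
  Σ(formed) = 5140 kJ
ΔH = Σ(broken) − Σ(formed) = 3663 − 5140 = −1477 kJ
For 5× the reaction as written: 5 × (−1477) = −7385 kJ

ΔH = −7385 kJ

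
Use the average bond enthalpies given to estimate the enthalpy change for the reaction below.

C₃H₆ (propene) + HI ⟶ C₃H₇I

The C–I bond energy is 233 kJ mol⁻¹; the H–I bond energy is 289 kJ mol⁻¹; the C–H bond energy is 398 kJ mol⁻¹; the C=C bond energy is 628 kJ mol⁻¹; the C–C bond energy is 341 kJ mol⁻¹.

ΔH ≈ −55 kJ

Bonds broken (reactants):
  C–C: 1 × 341 = 341
  C–H: 6 × 398 = 2388
  C=C: 1 × 628 = 628
  H–I: 1 × 289 = 289
  Σ(broken) = 3646 kJ
Bonds formed (products):
  C–C: 2 × 341 = 682
  C–H: 7 × 398 = 2786
  C–I: 1 × 233 = 233
  Σ(formed) = 3701 kJ
ΔH = Σ(broken) − Σ(formed) = 3646 − 3701 = −55 kJ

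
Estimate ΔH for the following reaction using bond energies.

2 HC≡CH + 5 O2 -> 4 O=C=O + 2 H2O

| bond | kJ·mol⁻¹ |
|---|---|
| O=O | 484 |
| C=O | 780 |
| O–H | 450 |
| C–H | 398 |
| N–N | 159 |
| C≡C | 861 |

Bonds broken (reactants):
  C≡C: 2 × 861 = 1722
  C–H: 4 × 398 = 1592
  O=O: 5 × 484 = 2420
  Σ(broken) = 5734 kJ
Bonds formed (products):
  C=O: 8 × 780 = 6240
  O–H: 4 × 450 = 1800
  Σ(formed) = 8040 kJ
ΔH = Σ(broken) − Σ(formed) = 5734 − 8040 = −2306 kJ

ΔH ≈ −2306 kJ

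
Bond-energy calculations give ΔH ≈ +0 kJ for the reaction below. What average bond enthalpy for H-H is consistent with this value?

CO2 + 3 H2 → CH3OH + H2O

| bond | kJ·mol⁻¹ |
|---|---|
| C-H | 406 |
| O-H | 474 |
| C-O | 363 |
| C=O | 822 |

Let D be the H-H bond energy.
Σ(broken) = 2×822 + 3×D = 1644 + 3D
Σ(formed) = 3×406 + 1×363 + 3×474 = 3003
ΔH = Σ(broken) − Σ(formed) = (1644 + 3D) − (3003) = −1359 + 3D
Setting this equal to +0 kJ gives 3D = 1359, so D = 453 kJ/mol.

D(H-H) ≈ 453 kJ/mol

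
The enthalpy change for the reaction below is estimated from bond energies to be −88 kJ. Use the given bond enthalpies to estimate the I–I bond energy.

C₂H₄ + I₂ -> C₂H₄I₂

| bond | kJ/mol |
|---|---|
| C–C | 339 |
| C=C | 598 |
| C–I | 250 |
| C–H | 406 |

D(I–I) ≈ 153 kJ/mol

Let D be the I–I bond energy.
Σ(broken) = 4×406 + 1×598 + 1×D = 2222 + D
Σ(formed) = 1×339 + 4×406 + 2×250 = 2463
ΔH = Σ(broken) − Σ(formed) = (2222 + D) − (2463) = −241 + D
Setting this equal to −88 kJ gives D = 153 kJ/mol.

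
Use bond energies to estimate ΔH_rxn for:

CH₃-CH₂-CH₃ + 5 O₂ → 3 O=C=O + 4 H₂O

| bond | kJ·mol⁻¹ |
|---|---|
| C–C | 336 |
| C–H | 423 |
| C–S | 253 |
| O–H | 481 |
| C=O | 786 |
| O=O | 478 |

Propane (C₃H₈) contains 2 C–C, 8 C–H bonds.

Bonds broken (reactants):
  C–C: 2 × 336 = 672
  C–H: 8 × 423 = 3384
  O=O: 5 × 478 = 2390
  Σ(broken) = 6446 kJ
Bonds formed (products):
  C=O: 6 × 786 = 4716
  O–H: 8 × 481 = 3848
  Σ(formed) = 8564 kJ
ΔH = Σ(broken) − Σ(formed) = 6446 − 8564 = −2118 kJ

ΔH ≈ −2118 kJ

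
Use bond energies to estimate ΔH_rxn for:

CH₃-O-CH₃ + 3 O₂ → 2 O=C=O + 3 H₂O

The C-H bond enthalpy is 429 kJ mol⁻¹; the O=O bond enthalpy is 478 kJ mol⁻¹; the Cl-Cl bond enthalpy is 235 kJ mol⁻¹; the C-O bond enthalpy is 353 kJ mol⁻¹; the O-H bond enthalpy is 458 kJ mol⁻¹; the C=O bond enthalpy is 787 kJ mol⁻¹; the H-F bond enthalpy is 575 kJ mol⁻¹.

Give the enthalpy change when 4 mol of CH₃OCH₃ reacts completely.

ΔH = −4728 kJ

Bonds broken (reactants):
  C-H: 6 × 429 = 2574
  C-O: 2 × 353 = 706
  O=O: 3 × 478 = 1434
  Σ(broken) = 4714 kJ
Bonds formed (products):
  C=O: 4 × 787 = 3148
  O-H: 6 × 458 = 2748
  Σ(formed) = 5896 kJ
ΔH = Σ(broken) − Σ(formed) = 4714 − 5896 = −1182 kJ
For 4× the reaction as written: 4 × (−1182) = −4728 kJ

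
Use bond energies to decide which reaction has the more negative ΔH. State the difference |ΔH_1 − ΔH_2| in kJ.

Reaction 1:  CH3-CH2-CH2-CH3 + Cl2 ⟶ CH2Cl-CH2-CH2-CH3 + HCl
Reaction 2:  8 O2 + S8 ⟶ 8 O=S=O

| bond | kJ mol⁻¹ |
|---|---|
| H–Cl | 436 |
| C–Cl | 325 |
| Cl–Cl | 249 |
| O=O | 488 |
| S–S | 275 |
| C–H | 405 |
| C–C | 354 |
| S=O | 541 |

Reaction 2, by 2445 kJ

Reaction 1:
  Bonds broken (reactants):
    C–C: 3 × 354 = 1062
    C–H: 10 × 405 = 4050
    Cl–Cl: 1 × 249 = 249
    Σ(broken) = 5361 kJ
  Bonds formed (products):
    C–C: 3 × 354 = 1062
    C–Cl: 1 × 325 = 325
    C–H: 9 × 405 = 3645
    H–Cl: 1 × 436 = 436
    Σ(formed) = 5468 kJ
  ΔH_1 = 5361 − 5468 = −107 kJ
Reaction 2:
  Bonds broken (reactants):
    O=O: 8 × 488 = 3904
    S–S: 8 × 275 = 2200
    Σ(broken) = 6104 kJ
  Bonds formed (products):
    S=O: 16 × 541 = 8656
    Σ(formed) = 8656 kJ
  ΔH_2 = 6104 − 8656 = −2552 kJ
ΔH_1 − ΔH_2 = +2445 kJ, so reaction 2 has the more negative ΔH; |ΔH_1 − ΔH_2| = 2445 kJ.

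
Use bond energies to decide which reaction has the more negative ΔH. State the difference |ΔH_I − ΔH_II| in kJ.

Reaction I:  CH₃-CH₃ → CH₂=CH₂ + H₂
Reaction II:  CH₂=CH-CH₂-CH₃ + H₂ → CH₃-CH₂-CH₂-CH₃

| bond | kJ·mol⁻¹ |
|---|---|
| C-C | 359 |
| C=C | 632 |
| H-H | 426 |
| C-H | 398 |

Reaction II, by 194 kJ

Reaction I:
  Bonds broken (reactants):
    C-C: 1 × 359 = 359
    C-H: 6 × 398 = 2388
    Σ(broken) = 2747 kJ
  Bonds formed (products):
    C-H: 4 × 398 = 1592
    C=C: 1 × 632 = 632
    H-H: 1 × 426 = 426
    Σ(formed) = 2650 kJ
  ΔH_I = 2747 − 2650 = +97 kJ
Reaction II:
  Bonds broken (reactants):
    C-C: 2 × 359 = 718
    C-H: 8 × 398 = 3184
    C=C: 1 × 632 = 632
    H-H: 1 × 426 = 426
    Σ(broken) = 4960 kJ
  Bonds formed (products):
    C-C: 3 × 359 = 1077
    C-H: 10 × 398 = 3980
    Σ(formed) = 5057 kJ
  ΔH_II = 4960 − 5057 = −97 kJ
ΔH_I − ΔH_II = +194 kJ, so reaction II has the more negative ΔH; |ΔH_I − ΔH_II| = 194 kJ.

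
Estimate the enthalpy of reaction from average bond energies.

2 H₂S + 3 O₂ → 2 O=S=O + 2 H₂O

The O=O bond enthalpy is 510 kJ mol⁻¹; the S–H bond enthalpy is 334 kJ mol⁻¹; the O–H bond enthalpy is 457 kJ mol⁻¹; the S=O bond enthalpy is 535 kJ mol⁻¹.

ΔH ≈ −1102 kJ

Bonds broken (reactants):
  O=O: 3 × 510 = 1530
  S–H: 4 × 334 = 1336
  Σ(broken) = 2866 kJ
Bonds formed (products):
  O–H: 4 × 457 = 1828
  S=O: 4 × 535 = 2140
  Σ(formed) = 3968 kJ
ΔH = Σ(broken) − Σ(formed) = 2866 − 3968 = −1102 kJ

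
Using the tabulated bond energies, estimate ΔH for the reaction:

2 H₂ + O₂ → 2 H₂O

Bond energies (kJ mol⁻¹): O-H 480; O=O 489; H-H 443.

Bonds broken (reactants):
  H-H: 2 × 443 = 886
  O=O: 1 × 489 = 489
  Σ(broken) = 1375 kJ
Bonds formed (products):
  O-H: 4 × 480 = 1920
  Σ(formed) = 1920 kJ
ΔH = Σ(broken) − Σ(formed) = 1375 − 1920 = −545 kJ

ΔH ≈ −545 kJ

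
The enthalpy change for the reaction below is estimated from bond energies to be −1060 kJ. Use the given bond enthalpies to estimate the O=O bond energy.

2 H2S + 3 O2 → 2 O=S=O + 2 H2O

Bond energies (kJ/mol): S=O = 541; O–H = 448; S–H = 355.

D(O=O) ≈ 492 kJ/mol

Let D be the O=O bond energy.
Σ(broken) = 3×D + 4×355 = 1420 + 3D
Σ(formed) = 4×448 + 4×541 = 3956
ΔH = Σ(broken) − Σ(formed) = (1420 + 3D) − (3956) = −2536 + 3D
Setting this equal to −1060 kJ gives 3D = 1476, so D = 492 kJ/mol.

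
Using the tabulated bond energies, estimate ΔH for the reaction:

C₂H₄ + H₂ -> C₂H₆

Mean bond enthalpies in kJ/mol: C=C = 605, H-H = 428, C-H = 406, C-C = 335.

Bonds broken (reactants):
  C-H: 4 × 406 = 1624
  C=C: 1 × 605 = 605
  H-H: 1 × 428 = 428
  Σ(broken) = 2657 kJ
Bonds formed (products):
  C-C: 1 × 335 = 335
  C-H: 6 × 406 = 2436
  Σ(formed) = 2771 kJ
ΔH = Σ(broken) − Σ(formed) = 2657 − 2771 = −114 kJ

ΔH ≈ −114 kJ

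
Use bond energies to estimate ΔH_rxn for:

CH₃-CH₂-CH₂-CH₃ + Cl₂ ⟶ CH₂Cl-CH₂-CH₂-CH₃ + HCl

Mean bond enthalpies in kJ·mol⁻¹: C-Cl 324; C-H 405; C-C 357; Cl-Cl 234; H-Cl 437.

ΔH ≈ −122 kJ

Bonds broken (reactants):
  C-C: 3 × 357 = 1071
  C-H: 10 × 405 = 4050
  Cl-Cl: 1 × 234 = 234
  Σ(broken) = 5355 kJ
Bonds formed (products):
  C-C: 3 × 357 = 1071
  C-Cl: 1 × 324 = 324
  C-H: 9 × 405 = 3645
  H-Cl: 1 × 437 = 437
  Σ(formed) = 5477 kJ
ΔH = Σ(broken) − Σ(formed) = 5355 − 5477 = −122 kJ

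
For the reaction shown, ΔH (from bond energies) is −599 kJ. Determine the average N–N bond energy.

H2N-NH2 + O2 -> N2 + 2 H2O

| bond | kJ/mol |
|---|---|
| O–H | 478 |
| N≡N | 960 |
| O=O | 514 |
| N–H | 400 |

Let D be the N–N bond energy.
Σ(broken) = 4×400 + 1×D + 1×514 = 2114 + D
Σ(formed) = 1×960 + 4×478 = 2872
ΔH = Σ(broken) − Σ(formed) = (2114 + D) − (2872) = −758 + D
Setting this equal to −599 kJ gives D = 159 kJ/mol.

D(N–N) ≈ 159 kJ/mol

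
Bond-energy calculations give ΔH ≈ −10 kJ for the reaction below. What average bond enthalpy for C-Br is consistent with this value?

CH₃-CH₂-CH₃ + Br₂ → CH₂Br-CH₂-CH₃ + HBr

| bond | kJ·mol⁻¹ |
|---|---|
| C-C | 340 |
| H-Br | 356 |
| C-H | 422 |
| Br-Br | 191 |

Let D be the C-Br bond energy.
Σ(broken) = 1×191 + 2×340 + 8×422 = 4247
Σ(formed) = 1×D + 2×340 + 7×422 + 1×356 = 3990 + D
ΔH = Σ(broken) − Σ(formed) = (4247) − (3990 + D) = +257 − D
Setting this equal to −10 kJ gives D = 267 kJ/mol.

D(C-Br) ≈ 267 kJ/mol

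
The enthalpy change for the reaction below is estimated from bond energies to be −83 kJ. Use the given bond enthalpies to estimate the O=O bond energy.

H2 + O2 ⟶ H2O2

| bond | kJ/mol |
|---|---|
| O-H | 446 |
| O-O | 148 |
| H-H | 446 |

Let D be the O=O bond energy.
Σ(broken) = 1×446 + 1×D = 446 + D
Σ(formed) = 2×446 + 1×148 = 1040
ΔH = Σ(broken) − Σ(formed) = (446 + D) − (1040) = −594 + D
Setting this equal to −83 kJ gives D = 511 kJ/mol.

D(O=O) ≈ 511 kJ/mol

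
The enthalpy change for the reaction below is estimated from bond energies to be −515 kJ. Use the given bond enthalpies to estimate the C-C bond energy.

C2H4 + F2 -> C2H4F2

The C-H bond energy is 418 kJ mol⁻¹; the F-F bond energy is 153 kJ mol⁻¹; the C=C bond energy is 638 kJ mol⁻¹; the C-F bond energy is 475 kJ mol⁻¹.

D(C-C) ≈ 356 kJ/mol

Let D be the C-C bond energy.
Σ(broken) = 4×418 + 1×638 + 1×153 = 2463
Σ(formed) = 1×D + 2×475 + 4×418 = 2622 + D
ΔH = Σ(broken) − Σ(formed) = (2463) − (2622 + D) = −159 − D
Setting this equal to −515 kJ gives D = 356 kJ/mol.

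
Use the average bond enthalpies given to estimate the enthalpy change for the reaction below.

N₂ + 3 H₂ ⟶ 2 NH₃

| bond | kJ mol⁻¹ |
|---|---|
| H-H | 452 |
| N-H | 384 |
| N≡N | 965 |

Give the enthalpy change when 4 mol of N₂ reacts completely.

ΔH = +68 kJ

Bonds broken (reactants):
  H-H: 3 × 452 = 1356
  N≡N: 1 × 965 = 965
  Σ(broken) = 2321 kJ
Bonds formed (products):
  N-H: 6 × 384 = 2304
  Σ(formed) = 2304 kJ
ΔH = Σ(broken) − Σ(formed) = 2321 − 2304 = +17 kJ
For 4× the reaction as written: 4 × (+17) = +68 kJ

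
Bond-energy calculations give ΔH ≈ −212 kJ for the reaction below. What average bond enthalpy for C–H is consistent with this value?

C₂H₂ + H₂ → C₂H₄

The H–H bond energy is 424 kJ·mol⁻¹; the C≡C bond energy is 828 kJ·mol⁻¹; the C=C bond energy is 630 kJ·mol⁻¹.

D(C–H) ≈ 417 kJ/mol

Let D be the C–H bond energy.
Σ(broken) = 1×828 + 2×D + 1×424 = 1252 + 2D
Σ(formed) = 4×D + 1×630 = 630 + 4D
ΔH = Σ(broken) − Σ(formed) = (1252 + 2D) − (630 + 4D) = +622 − 2D
Setting this equal to −212 kJ gives 2D = 834, so D = 417 kJ/mol.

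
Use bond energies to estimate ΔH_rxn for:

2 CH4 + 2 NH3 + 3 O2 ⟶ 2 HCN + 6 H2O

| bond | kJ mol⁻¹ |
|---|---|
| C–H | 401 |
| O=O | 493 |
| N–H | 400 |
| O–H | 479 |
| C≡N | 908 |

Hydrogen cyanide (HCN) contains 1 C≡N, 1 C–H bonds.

Bonds broken (reactants):
  C–H: 8 × 401 = 3208
  N–H: 6 × 400 = 2400
  O=O: 3 × 493 = 1479
  Σ(broken) = 7087 kJ
Bonds formed (products):
  C≡N: 2 × 908 = 1816
  C–H: 2 × 401 = 802
  O–H: 12 × 479 = 5748
  Σ(formed) = 8366 kJ
ΔH = Σ(broken) − Σ(formed) = 7087 − 8366 = −1279 kJ

ΔH ≈ −1279 kJ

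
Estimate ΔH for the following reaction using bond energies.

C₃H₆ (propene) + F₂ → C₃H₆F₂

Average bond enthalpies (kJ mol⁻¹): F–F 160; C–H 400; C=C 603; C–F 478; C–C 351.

Bonds broken (reactants):
  C–C: 1 × 351 = 351
  C–H: 6 × 400 = 2400
  C=C: 1 × 603 = 603
  F–F: 1 × 160 = 160
  Σ(broken) = 3514 kJ
Bonds formed (products):
  C–C: 2 × 351 = 702
  C–F: 2 × 478 = 956
  C–H: 6 × 400 = 2400
  Σ(formed) = 4058 kJ
ΔH = Σ(broken) − Σ(formed) = 3514 − 4058 = −544 kJ

ΔH ≈ −544 kJ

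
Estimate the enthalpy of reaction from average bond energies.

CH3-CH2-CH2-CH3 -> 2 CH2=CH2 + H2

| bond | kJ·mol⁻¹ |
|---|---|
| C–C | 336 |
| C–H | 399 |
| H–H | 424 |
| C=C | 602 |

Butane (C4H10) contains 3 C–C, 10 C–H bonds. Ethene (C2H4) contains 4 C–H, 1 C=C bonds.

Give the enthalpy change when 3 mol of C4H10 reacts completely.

Bonds broken (reactants):
  C–C: 3 × 336 = 1008
  C–H: 10 × 399 = 3990
  Σ(broken) = 4998 kJ
Bonds formed (products):
  C–H: 8 × 399 = 3192
  C=C: 2 × 602 = 1204
  H–H: 1 × 424 = 424
  Σ(formed) = 4820 kJ
ΔH = Σ(broken) − Σ(formed) = 4998 − 4820 = +178 kJ
For 3× the reaction as written: 3 × (+178) = +534 kJ

ΔH = +534 kJ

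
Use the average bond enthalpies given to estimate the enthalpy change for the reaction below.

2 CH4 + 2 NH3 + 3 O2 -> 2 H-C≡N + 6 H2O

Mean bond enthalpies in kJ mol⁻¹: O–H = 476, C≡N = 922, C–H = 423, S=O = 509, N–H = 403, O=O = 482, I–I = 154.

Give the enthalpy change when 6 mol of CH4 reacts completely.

Bonds broken (reactants):
  C–H: 8 × 423 = 3384
  N–H: 6 × 403 = 2418
  O=O: 3 × 482 = 1446
  Σ(broken) = 7248 kJ
Bonds formed (products):
  C≡N: 2 × 922 = 1844
  C–H: 2 × 423 = 846
  O–H: 12 × 476 = 5712
  Σ(formed) = 8402 kJ
ΔH = Σ(broken) − Σ(formed) = 7248 − 8402 = −1154 kJ
For 3× the reaction as written: 3 × (−1154) = −3462 kJ

ΔH = −3462 kJ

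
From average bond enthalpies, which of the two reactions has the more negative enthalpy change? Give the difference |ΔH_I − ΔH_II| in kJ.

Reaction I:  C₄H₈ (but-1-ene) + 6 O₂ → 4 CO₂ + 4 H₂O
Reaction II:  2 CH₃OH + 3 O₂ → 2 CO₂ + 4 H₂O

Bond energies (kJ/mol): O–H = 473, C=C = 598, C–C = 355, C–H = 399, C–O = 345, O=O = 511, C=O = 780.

Reaction I:
  Bonds broken (reactants):
    C–C: 2 × 355 = 710
    C–H: 8 × 399 = 3192
    C=C: 1 × 598 = 598
    O=O: 6 × 511 = 3066
    Σ(broken) = 7566 kJ
  Bonds formed (products):
    C=O: 8 × 780 = 6240
    O–H: 8 × 473 = 3784
    Σ(formed) = 10024 kJ
  ΔH_I = 7566 − 10024 = −2458 kJ
Reaction II:
  Bonds broken (reactants):
    C–H: 6 × 399 = 2394
    C–O: 2 × 345 = 690
    O–H: 2 × 473 = 946
    O=O: 3 × 511 = 1533
    Σ(broken) = 5563 kJ
  Bonds formed (products):
    C=O: 4 × 780 = 3120
    O–H: 8 × 473 = 3784
    Σ(formed) = 6904 kJ
  ΔH_II = 5563 − 6904 = −1341 kJ
ΔH_I − ΔH_II = −1117 kJ, so reaction I has the more negative ΔH; |ΔH_I − ΔH_II| = 1117 kJ.

Reaction I, by 1117 kJ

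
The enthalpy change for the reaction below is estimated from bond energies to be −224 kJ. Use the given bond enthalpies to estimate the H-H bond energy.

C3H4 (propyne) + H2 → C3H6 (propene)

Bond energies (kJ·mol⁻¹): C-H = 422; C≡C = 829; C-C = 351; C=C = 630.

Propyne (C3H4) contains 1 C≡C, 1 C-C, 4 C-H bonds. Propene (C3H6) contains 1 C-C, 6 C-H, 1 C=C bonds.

D(H-H) ≈ 421 kJ/mol

Let D be the H-H bond energy.
Σ(broken) = 1×829 + 1×351 + 4×422 + 1×D = 2868 + D
Σ(formed) = 1×351 + 6×422 + 1×630 = 3513
ΔH = Σ(broken) − Σ(formed) = (2868 + D) − (3513) = −645 + D
Setting this equal to −224 kJ gives D = 421 kJ/mol.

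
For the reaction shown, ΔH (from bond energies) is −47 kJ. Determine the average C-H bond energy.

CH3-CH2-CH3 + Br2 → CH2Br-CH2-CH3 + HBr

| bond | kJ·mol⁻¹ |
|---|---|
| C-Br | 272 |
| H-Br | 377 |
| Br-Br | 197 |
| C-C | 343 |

Let D be the C-H bond energy.
Σ(broken) = 1×197 + 2×343 + 8×D = 883 + 8D
Σ(formed) = 1×272 + 2×343 + 7×D + 1×377 = 1335 + 7D
ΔH = Σ(broken) − Σ(formed) = (883 + 8D) − (1335 + 7D) = −452 + D
Setting this equal to −47 kJ gives D = 405 kJ/mol.

D(C-H) ≈ 405 kJ/mol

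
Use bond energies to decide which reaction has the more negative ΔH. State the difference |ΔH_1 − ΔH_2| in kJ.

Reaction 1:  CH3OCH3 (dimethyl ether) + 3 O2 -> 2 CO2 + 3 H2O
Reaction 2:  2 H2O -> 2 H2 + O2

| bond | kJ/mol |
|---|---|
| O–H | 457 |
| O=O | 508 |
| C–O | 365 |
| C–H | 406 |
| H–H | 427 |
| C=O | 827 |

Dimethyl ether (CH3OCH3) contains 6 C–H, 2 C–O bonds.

Reaction 1:
  Bonds broken (reactants):
    C–H: 6 × 406 = 2436
    C–O: 2 × 365 = 730
    O=O: 3 × 508 = 1524
    Σ(broken) = 4690 kJ
  Bonds formed (products):
    C=O: 4 × 827 = 3308
    O–H: 6 × 457 = 2742
    Σ(formed) = 6050 kJ
  ΔH_1 = 4690 − 6050 = −1360 kJ
Reaction 2:
  Bonds broken (reactants):
    O–H: 4 × 457 = 1828
    Σ(broken) = 1828 kJ
  Bonds formed (products):
    H–H: 2 × 427 = 854
    O=O: 1 × 508 = 508
    Σ(formed) = 1362 kJ
  ΔH_2 = 1828 − 1362 = +466 kJ
ΔH_1 − ΔH_2 = −1826 kJ, so reaction 1 has the more negative ΔH; |ΔH_1 − ΔH_2| = 1826 kJ.

Reaction 1, by 1826 kJ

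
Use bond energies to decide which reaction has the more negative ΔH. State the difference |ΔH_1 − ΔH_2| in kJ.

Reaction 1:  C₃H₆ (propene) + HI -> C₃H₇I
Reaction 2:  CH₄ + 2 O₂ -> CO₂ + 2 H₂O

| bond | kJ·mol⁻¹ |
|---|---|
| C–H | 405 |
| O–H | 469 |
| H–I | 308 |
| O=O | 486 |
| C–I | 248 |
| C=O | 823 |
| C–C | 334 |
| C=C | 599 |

Reaction 1:
  Bonds broken (reactants):
    C–C: 1 × 334 = 334
    C–H: 6 × 405 = 2430
    C=C: 1 × 599 = 599
    H–I: 1 × 308 = 308
    Σ(broken) = 3671 kJ
  Bonds formed (products):
    C–C: 2 × 334 = 668
    C–H: 7 × 405 = 2835
    C–I: 1 × 248 = 248
    Σ(formed) = 3751 kJ
  ΔH_1 = 3671 − 3751 = −80 kJ
Reaction 2:
  Bonds broken (reactants):
    C–H: 4 × 405 = 1620
    O=O: 2 × 486 = 972
    Σ(broken) = 2592 kJ
  Bonds formed (products):
    C=O: 2 × 823 = 1646
    O–H: 4 × 469 = 1876
    Σ(formed) = 3522 kJ
  ΔH_2 = 2592 − 3522 = −930 kJ
ΔH_1 − ΔH_2 = +850 kJ, so reaction 2 has the more negative ΔH; |ΔH_1 − ΔH_2| = 850 kJ.

Reaction 2, by 850 kJ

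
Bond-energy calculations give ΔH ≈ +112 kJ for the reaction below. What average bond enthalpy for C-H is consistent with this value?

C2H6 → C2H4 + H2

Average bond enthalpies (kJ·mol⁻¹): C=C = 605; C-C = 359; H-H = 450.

D(C-H) ≈ 404 kJ/mol

Let D be the C-H bond energy.
Σ(broken) = 1×359 + 6×D = 359 + 6D
Σ(formed) = 4×D + 1×605 + 1×450 = 1055 + 4D
ΔH = Σ(broken) − Σ(formed) = (359 + 6D) − (1055 + 4D) = −696 + 2D
Setting this equal to +112 kJ gives 2D = 808, so D = 404 kJ/mol.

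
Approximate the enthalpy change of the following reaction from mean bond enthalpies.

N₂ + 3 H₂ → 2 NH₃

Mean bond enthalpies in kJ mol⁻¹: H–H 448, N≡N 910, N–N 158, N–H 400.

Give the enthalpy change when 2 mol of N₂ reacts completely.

ΔH = −292 kJ

Bonds broken (reactants):
  H–H: 3 × 448 = 1344
  N≡N: 1 × 910 = 910
  Σ(broken) = 2254 kJ
Bonds formed (products):
  N–H: 6 × 400 = 2400
  Σ(formed) = 2400 kJ
ΔH = Σ(broken) − Σ(formed) = 2254 − 2400 = −146 kJ
For 2× the reaction as written: 2 × (−146) = −292 kJ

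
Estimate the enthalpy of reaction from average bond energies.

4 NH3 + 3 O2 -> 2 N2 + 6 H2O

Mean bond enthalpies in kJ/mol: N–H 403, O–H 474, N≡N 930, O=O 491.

Bonds broken (reactants):
  N–H: 12 × 403 = 4836
  O=O: 3 × 491 = 1473
  Σ(broken) = 6309 kJ
Bonds formed (products):
  N≡N: 2 × 930 = 1860
  O–H: 12 × 474 = 5688
  Σ(formed) = 7548 kJ
ΔH = Σ(broken) − Σ(formed) = 6309 − 7548 = −1239 kJ

ΔH ≈ −1239 kJ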